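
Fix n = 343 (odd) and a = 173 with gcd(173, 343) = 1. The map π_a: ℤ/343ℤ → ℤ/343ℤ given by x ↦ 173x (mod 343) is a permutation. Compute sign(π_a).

-1

Orbit of 100 under x↦173x: [100, 150, 225, 166, 249, 202, 303]… (length divides ord_343(173)).
Cycle type of π: 294 + 42 + 6 + 1; total 4 cycles.
With 4 cycles on 343 points, sign = (−1)^{343−4} = -1.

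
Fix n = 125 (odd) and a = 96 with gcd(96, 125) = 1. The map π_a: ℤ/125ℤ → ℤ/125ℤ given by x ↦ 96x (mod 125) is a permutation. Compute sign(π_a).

+1

Trace 61: π^k(61) = [61, 106, 51, 21, 16, 36, 81] for k=0..6.
Cycle type of π: 25×4 + 5×4 + 1×5; total 13 cycles.
125 − 13 = 112 transpositions; sign(π) = (−1)^112 = +1.
The Jacobi symbol (96|125) = +1 (Zolotarev) agrees.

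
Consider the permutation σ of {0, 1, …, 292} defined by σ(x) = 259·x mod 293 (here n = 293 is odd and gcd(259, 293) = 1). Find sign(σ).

-1

Trace 156: π^k(156) = [156, 263, 141, 187, 88, 231, 57] for k=0..6.
2 cycles of lengths [292, 1].
With 2 cycles on 293 points, sign = (−1)^{293−2} = -1.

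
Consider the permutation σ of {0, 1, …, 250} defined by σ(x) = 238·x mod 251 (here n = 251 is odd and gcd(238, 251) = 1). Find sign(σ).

-1

Orbit of 57 under x↦238x: [57, 12, 95, 20, 242, 117, 236]… (length divides ord_251(238)).
2 cycles of lengths [250, 1].
251 − 2 = 249 transpositions; sign(π) = (−1)^249 = -1.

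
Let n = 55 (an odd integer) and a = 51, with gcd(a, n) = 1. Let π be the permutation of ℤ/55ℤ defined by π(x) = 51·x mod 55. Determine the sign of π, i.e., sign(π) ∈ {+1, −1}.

Orbit of 21 under x↦51x: [21, 26, 6, 31, 41, 1, 51]… (length divides ord_55(51)).
π_51 has 10 disjoint cycles with lengths [10, 10, 10, 10, 10, 1, 1, 1, 1, 1] on {0,…,54}.
Σ(ℓ_i−1) = 55−10 = 45; sign = (−1)^45 = -1.

-1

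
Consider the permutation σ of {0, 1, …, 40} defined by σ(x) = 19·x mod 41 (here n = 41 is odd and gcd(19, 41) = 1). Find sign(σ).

Start at x=6: 6 → 32 → 34 → 31 → 15 → 39 → 3 → … (one orbit).
π_19 has 2 disjoint cycles with lengths [40, 1] on {0,…,40}.
2 cycles on 41: each ℓ→(−1)^(ℓ−1), product (−1)^39 = -1.

-1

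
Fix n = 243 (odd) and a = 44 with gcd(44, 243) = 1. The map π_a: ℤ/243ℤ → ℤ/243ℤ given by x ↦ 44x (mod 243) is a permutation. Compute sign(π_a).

-1

Orbit of 206 under x↦44x: [206, 73, 53, 145, 62, 55, 233]… (length divides ord_243(44)).
14 cycles of lengths [54, 54, 54, 18, 18, 18, 6, 6, 6, 2, 2, 2, 2, 1].
With 14 cycles on 243 points, sign = (−1)^{243−14} = -1.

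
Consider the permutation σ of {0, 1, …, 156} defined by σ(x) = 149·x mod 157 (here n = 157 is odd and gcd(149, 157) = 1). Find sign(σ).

-1

Trace 4: π^k(4) = [4, 125, 99, 150, 56, 23, 130] for k=0..6.
Decompose π into cycles: lengths [52, 52, 52, 1] (4 cycles, including the fixed point 0).
With 4 cycles on 157 points, sign = (−1)^{157−4} = -1.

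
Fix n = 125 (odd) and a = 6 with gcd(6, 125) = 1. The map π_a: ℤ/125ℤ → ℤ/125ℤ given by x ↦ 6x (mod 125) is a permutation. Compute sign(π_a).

Orbit of 81 under x↦6x: [81, 111, 41, 121, 101, 106, 11]… (length divides ord_125(6)).
The orbit structure of x ↦ 6x mod 125: 13 orbits of sizes [25, 25, 25, 25, 5, 5, 5, 5, 1, 1, 1, 1, 1].
13 cycles on 125: each ℓ→(−1)^(ℓ−1), product (−1)^112 = +1.

+1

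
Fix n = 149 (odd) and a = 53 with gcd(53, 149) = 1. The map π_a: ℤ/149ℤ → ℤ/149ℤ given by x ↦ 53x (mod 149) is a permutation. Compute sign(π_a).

+1

Trace 112: π^k(112) = [112, 125, 69, 81, 121, 6, 20] for k=0..6.
Cycle lengths of π_53 on ℤ/149ℤ: [74, 74, 1]; 3 cycles in total.
sign(π) = (−1)^{n − #cycles} = (−1)^{149−3} = (−1)^146 = +1.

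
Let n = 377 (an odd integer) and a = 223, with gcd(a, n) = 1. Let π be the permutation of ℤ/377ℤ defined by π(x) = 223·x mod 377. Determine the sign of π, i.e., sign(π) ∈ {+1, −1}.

-1

Start at x=277: 277 → 320 → 107 → 110 → 25 → 297 → 256 → … (one orbit).
Cycle lengths of π_223 on ℤ/377ℤ: [84, 84, 84, 84, 12, 7, 7, 7, 7, 1]; 10 cycles in total.
n − c = 377 − 10 = 367; sign = (−1)^367 = -1.
(223|377)_J = -1 (Zolotarev's lemma cross-check).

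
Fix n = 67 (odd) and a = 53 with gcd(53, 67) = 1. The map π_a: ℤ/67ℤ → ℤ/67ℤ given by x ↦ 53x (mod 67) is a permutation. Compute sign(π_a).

-1

Start at x=43: 43 → 1 → 53 → 62 → 3 → 25 → 52 → … (one orbit).
Decompose π into cycles: lengths [22, 22, 22, 1] (4 cycles, including the fixed point 0).
67 − 4 = 63 transpositions; sign(π) = (−1)^63 = -1.
Check: (53/67) = -1 by Zolotarev.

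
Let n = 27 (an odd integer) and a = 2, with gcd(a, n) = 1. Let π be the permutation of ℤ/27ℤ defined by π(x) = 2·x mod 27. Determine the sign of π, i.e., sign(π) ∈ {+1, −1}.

Orbit of 23 under x↦2x: [23, 19, 11, 22, 17, 7, 14]… (length divides ord_27(2)).
4 cycles of lengths [18, 6, 2, 1].
n − c = 27 − 4 = 23; sign = (−1)^23 = -1.
Check: (2/27) = -1 by Zolotarev.

-1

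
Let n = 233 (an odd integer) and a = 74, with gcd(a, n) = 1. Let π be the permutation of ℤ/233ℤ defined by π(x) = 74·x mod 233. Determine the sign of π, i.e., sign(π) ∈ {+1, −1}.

Start at x=76: 76 → 32 → 38 → 16 → 19 → 8 → 126 → … (one orbit).
The orbit structure of x ↦ 74x mod 233: 9 orbits of sizes [29, 29, 29, 29, 29, 29, 29, 29, 1].
233 − 9 = 224 transpositions; sign(π) = (−1)^224 = +1.
Check: (74/233) = +1 by Zolotarev.

+1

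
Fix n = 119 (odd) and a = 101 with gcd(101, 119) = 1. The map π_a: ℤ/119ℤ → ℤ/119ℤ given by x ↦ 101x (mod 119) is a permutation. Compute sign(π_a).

-1

Trace 33: π^k(33) = [33, 1, 101, 86, 118, 18] for k=0..5.
26 cycles of lengths [6, 6, 6, 6, 6, 6, 6, 6, 6, 6, 6, 6, 6, 6, 6, 6, 6, 2, 2, 2, 2, 2, 2, 2, 2, 1].
sign(π) = (−1)^{n − #cycles} = (−1)^{119−26} = (−1)^93 = -1.
Check: (101/119) = -1 by Zolotarev.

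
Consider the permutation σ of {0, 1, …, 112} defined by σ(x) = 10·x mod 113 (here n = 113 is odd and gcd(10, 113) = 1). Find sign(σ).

Orbit of 111 under x↦10x: [111, 93, 26, 34, 1, 10, 100]… (length divides ord_113(10)).
Cycle lengths of π_10 on ℤ/113ℤ: [112, 1]; 2 cycles in total.
With 2 cycles on 113 points, sign = (−1)^{113−2} = -1.

-1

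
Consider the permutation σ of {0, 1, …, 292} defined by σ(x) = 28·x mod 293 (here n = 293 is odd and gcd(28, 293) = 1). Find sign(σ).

-1

Trace 47: π^k(47) = [47, 144, 223, 91, 204, 145, 251] for k=0..6.
π_28 has 2 disjoint cycles with lengths [292, 1] on {0,…,292}.
293 − 2 = 291 transpositions; sign(π) = (−1)^291 = -1.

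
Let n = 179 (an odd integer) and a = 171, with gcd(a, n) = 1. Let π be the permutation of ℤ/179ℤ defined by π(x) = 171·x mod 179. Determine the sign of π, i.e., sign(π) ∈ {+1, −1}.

Orbit of 43 under x↦171x: [43, 14, 67, 1, 171, 64, 25]… (length divides ord_179(171)).
Cycle lengths of π_171 on ℤ/179ℤ: [89, 89, 1]; 3 cycles in total.
3 cycles on 179: each ℓ→(−1)^(ℓ−1), product (−1)^176 = +1.
The Jacobi symbol (171|179) = +1 (Zolotarev) agrees.

+1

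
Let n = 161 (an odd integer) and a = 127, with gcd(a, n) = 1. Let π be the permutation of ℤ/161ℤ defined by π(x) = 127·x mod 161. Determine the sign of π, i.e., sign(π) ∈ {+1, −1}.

Start at x=141: 141 → 36 → 64 → 78 → 85 → 8 → 50 → … (one orbit).
The orbit structure of x ↦ 127x mod 161: 21 orbits of sizes [11, 11, 11, 11, 11, 11, 11, 11, 11, 11, 11, 11, 11, 11, 1, 1, 1, 1, 1, 1, 1].
Σ(ℓ_i−1) = 161−21 = 140; sign = (−1)^140 = +1.
Zolotarev: (127|161) = +1, matching the cycle-count sign.

+1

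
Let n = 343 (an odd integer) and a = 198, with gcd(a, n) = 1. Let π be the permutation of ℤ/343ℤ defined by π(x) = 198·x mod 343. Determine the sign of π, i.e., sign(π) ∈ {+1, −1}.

Start at x=177: 177 → 60 → 218 → 289 → 284 → 323 → 156 → … (one orbit).
The orbit structure of x ↦ 198x mod 343: 7 orbits of sizes [147, 147, 21, 21, 3, 3, 1].
sign(π) = (−1)^{n − #cycles} = (−1)^{343−7} = (−1)^336 = +1.

+1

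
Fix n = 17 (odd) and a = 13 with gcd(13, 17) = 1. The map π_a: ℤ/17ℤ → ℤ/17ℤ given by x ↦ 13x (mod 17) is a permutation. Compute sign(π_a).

Trace 16: π^k(16) = [16, 4, 1, 13] for k=0..3.
Decompose π into cycles: lengths [4, 4, 4, 4, 1] (5 cycles, including the fixed point 0).
5 cycles on 17: each ℓ→(−1)^(ℓ−1), product (−1)^12 = +1.
Via Zolotarev, sign(π_{13}) = (13|17) = +1.

+1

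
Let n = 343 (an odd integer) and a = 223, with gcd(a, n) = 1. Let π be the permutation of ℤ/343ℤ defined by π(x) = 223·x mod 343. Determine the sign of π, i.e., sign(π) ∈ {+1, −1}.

Orbit of 90 under x↦223x: [90, 176, 146, 316, 153, 162, 111]… (length divides ord_343(223)).
10 cycles of lengths [98, 98, 98, 14, 14, 14, 2, 2, 2, 1].
Σ(ℓ_i−1) = 343−10 = 333; sign = (−1)^333 = -1.
(223|343)_J = -1 (Zolotarev's lemma cross-check).

-1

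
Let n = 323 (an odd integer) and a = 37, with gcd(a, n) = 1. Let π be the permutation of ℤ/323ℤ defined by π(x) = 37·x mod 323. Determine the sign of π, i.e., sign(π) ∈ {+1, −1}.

Orbit of 56 under x↦37x: [56, 134, 113, 305, 303, 229, 75]… (length divides ord_323(37)).
29 cycles of lengths [16, 16, 16, 16, 16, 16, 16, 16, 16, 16, 16, 16, 16, 16, 16, 16, 16, 16, 16, 2, 2, 2, 2, 2, 2, 2, 2, 2, 1].
29 cycles on 323: each ℓ→(−1)^(ℓ−1), product (−1)^294 = +1.

+1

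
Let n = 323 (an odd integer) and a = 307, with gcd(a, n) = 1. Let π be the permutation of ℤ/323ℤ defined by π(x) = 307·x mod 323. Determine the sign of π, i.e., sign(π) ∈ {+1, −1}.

-1

Orbit of 86 under x↦307x: [86, 239, 52, 137, 69, 188, 222]… (length divides ord_323(307)).
The orbit structure of x ↦ 307x mod 323: 34 orbits of sizes [18, 18, 18, 18, 18, 18, 18, 18, 18, 18, 18, 18, 18, 18, 18, 18, 18, 1, 1, 1, 1, 1, 1, 1, 1, 1, 1, 1, 1, 1, 1, 1, 1, 1].
n − c = 323 − 34 = 289; sign = (−1)^289 = -1.
The Jacobi symbol (307|323) = -1 (Zolotarev) agrees.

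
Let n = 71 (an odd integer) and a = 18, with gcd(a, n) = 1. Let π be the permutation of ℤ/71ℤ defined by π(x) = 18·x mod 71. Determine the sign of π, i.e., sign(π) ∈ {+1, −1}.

+1

Trace 60: π^k(60) = [60, 15, 57, 32, 8, 2, 36] for k=0..6.
The orbit structure of x ↦ 18x mod 71: 3 orbits of sizes [35, 35, 1].
Σ(ℓ_i−1) = 71−3 = 68; sign = (−1)^68 = +1.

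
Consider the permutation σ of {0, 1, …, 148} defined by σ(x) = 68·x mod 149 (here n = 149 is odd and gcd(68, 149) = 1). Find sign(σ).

+1

Start at x=96: 96 → 121 → 33 → 9 → 16 → 45 → 80 → … (one orbit).
Cycle type of π: 74×2 + 1; total 3 cycles.
With 3 cycles on 149 points, sign = (−1)^{149−3} = +1.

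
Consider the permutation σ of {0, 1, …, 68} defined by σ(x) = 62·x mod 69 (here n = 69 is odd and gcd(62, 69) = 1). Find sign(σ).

-1

Trace 8: π^k(8) = [8, 13, 47, 16, 26, 25, 32] for k=0..6.
π_62 has 6 disjoint cycles with lengths [22, 22, 11, 11, 2, 1] on {0,…,68}.
69 − 6 = 63 transpositions; sign(π) = (−1)^63 = -1.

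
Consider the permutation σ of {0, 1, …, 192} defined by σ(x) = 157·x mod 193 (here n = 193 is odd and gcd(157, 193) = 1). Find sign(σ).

Start at x=144: 144 → 27 → 186 → 59 → 192 → 36 → 55 → … (one orbit).
Decompose π into cycles: lengths [48, 48, 48, 48, 1] (5 cycles, including the fixed point 0).
n − c = 193 − 5 = 188; sign = (−1)^188 = +1.
(157|193)_J = +1 (Zolotarev's lemma cross-check).

+1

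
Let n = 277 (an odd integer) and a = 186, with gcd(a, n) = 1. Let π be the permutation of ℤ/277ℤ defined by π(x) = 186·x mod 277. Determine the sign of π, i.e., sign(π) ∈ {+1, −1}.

Trace 161: π^k(161) = [161, 30, 40, 238, 225, 23, 123] for k=0..6.
3 cycles of lengths [138, 138, 1].
277 − 3 = 274 transpositions; sign(π) = (−1)^274 = +1.
The Jacobi symbol (186|277) = +1 (Zolotarev) agrees.

+1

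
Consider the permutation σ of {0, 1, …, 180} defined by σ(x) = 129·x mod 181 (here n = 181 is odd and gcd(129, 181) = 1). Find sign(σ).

Trace 82: π^k(82) = [82, 80, 3, 25, 148, 87, 1] for k=0..6.
The orbit structure of x ↦ 129x mod 181: 5 orbits of sizes [45, 45, 45, 45, 1].
n − c = 181 − 5 = 176; sign = (−1)^176 = +1.
(129|181)_J = +1 (Zolotarev's lemma cross-check).

+1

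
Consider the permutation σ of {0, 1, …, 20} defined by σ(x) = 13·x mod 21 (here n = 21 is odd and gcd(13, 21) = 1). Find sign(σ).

Start at x=1: 1 → 13 → 1 (one orbit).
12 cycles of lengths [2, 2, 2, 2, 2, 2, 2, 2, 2, 1, 1, 1].
21 − 12 = 9 transpositions; sign(π) = (−1)^9 = -1.
Zolotarev: (13|21) = -1, matching the cycle-count sign.

-1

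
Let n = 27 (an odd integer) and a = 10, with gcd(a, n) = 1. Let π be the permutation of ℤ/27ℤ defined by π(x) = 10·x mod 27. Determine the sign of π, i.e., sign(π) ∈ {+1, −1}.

Trace 10: π^k(10) = [10, 19, 1] for k=0..2.
Decompose π into cycles: lengths [3, 3, 3, 3, 3, 3, 1, 1, 1, 1, 1, 1, 1, 1, 1] (15 cycles, including the fixed point 0).
15 cycles on 27: each ℓ→(−1)^(ℓ−1), product (−1)^12 = +1.

+1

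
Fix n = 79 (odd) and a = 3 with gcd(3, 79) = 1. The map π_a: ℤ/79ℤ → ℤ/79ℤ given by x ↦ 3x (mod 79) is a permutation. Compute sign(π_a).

Orbit of 10 under x↦3x: [10, 30, 11, 33, 20, 60, 22]… (length divides ord_79(3)).
The orbit structure of x ↦ 3x mod 79: 2 orbits of sizes [78, 1].
n − c = 79 − 2 = 77; sign = (−1)^77 = -1.

-1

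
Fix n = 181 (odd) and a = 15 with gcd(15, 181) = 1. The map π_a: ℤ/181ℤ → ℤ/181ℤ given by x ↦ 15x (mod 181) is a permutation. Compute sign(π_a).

Trace 14: π^k(14) = [14, 29, 73, 9, 135, 34, 148] for k=0..6.
Cycle type of π: 45×4 + 1; total 5 cycles.
n − c = 181 − 5 = 176; sign = (−1)^176 = +1.
The Jacobi symbol (15|181) = +1 (Zolotarev) agrees.

+1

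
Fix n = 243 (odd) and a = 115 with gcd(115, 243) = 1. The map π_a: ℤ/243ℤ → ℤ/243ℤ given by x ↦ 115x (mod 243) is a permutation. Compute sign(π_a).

+1

Orbit of 31 under x↦115x: [31, 163, 34, 22, 100, 79, 94]… (length divides ord_243(115)).
π_115 has 11 disjoint cycles with lengths [81, 81, 27, 27, 9, 9, 3, 3, 1, 1, 1] on {0,…,242}.
11 cycles on 243: each ℓ→(−1)^(ℓ−1), product (−1)^232 = +1.
The Jacobi symbol (115|243) = +1 (Zolotarev) agrees.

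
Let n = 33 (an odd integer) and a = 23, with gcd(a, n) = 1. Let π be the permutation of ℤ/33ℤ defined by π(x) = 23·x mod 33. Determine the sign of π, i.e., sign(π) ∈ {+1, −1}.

-1

Start at x=1: 1 → 23 → 1 (one orbit).
Cycle lengths of π_23 on ℤ/33ℤ: [2, 2, 2, 2, 2, 2, 2, 2, 2, 2, 2, 1, 1, 1, 1, 1, 1, 1, 1, 1, 1, 1]; 22 cycles in total.
With 22 cycles on 33 points, sign = (−1)^{33−22} = -1.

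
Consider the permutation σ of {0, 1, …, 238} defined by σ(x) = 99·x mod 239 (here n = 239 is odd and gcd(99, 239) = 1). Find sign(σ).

+1

Orbit of 142 under x↦99x: [142, 196, 45, 153, 90, 67, 180]… (length divides ord_239(99)).
Cycle lengths of π_99 on ℤ/239ℤ: [119, 119, 1]; 3 cycles in total.
With 3 cycles on 239 points, sign = (−1)^{239−3} = +1.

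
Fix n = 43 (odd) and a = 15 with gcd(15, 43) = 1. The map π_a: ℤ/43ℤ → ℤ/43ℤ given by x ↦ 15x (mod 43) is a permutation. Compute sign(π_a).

+1

Start at x=31: 31 → 35 → 9 → 6 → 4 → 17 → 40 → … (one orbit).
3 cycles of lengths [21, 21, 1].
n − c = 43 − 3 = 40; sign = (−1)^40 = +1.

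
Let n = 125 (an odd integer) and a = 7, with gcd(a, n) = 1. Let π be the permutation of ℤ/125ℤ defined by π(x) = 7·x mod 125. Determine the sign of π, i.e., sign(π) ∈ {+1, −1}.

Trace 93: π^k(93) = [93, 26, 57, 24, 43, 51, 107] for k=0..6.
Cycle lengths of π_7 on ℤ/125ℤ: [20, 20, 20, 20, 20, 4, 4, 4, 4, 4, 4, 1]; 12 cycles in total.
12 cycles on 125: each ℓ→(−1)^(ℓ−1), product (−1)^113 = -1.
Check: (7/125) = -1 by Zolotarev.

-1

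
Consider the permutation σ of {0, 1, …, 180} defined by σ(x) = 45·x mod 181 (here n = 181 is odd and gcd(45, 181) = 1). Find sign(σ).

+1

Orbit of 125 under x↦45x: [125, 14, 87, 114, 62, 75, 117]… (length divides ord_181(45)).
π_45 has 5 disjoint cycles with lengths [45, 45, 45, 45, 1] on {0,…,180}.
181 − 5 = 176 transpositions; sign(π) = (−1)^176 = +1.
Zolotarev: (45|181) = +1, matching the cycle-count sign.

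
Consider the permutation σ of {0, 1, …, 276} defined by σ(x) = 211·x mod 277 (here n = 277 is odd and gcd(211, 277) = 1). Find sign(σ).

Start at x=213: 213 → 69 → 155 → 19 → 131 → 218 → 16 → … (one orbit).
Cycle type of π: 23×12 + 1; total 13 cycles.
n − c = 277 − 13 = 264; sign = (−1)^264 = +1.

+1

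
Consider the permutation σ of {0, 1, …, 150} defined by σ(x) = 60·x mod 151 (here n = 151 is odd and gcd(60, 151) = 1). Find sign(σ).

Trace 79: π^k(79) = [79, 59, 67, 94, 53, 9, 87] for k=0..6.
Cycle type of π: 50×3 + 1; total 4 cycles.
n − c = 151 − 4 = 147; sign = (−1)^147 = -1.
The Jacobi symbol (60|151) = -1 (Zolotarev) agrees.

-1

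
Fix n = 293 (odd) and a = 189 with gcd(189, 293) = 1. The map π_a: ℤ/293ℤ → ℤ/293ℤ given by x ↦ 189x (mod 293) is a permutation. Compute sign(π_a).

+1

Orbit of 226 under x↦189x: [226, 229, 210, 135, 24, 141, 279]… (length divides ord_293(189)).
Cycle lengths of π_189 on ℤ/293ℤ: [73, 73, 73, 73, 1]; 5 cycles in total.
With 5 cycles on 293 points, sign = (−1)^{293−5} = +1.
(189|293)_J = +1 (Zolotarev's lemma cross-check).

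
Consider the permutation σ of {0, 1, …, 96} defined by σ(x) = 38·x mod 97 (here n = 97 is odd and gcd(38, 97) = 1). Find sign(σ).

-1

Orbit of 8 under x↦38x: [8, 13, 9, 51, 95, 21, 22]… (length divides ord_97(38)).
The orbit structure of x ↦ 38x mod 97: 2 orbits of sizes [96, 1].
97 − 2 = 95 transpositions; sign(π) = (−1)^95 = -1.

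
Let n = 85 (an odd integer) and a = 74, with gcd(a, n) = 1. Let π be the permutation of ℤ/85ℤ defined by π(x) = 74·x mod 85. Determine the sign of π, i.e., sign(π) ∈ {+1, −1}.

Trace 81: π^k(81) = [81, 44, 26, 54, 1, 74, 36] for k=0..6.
The orbit structure of x ↦ 74x mod 85: 8 orbits of sizes [16, 16, 16, 16, 16, 2, 2, 1].
With 8 cycles on 85 points, sign = (−1)^{85−8} = -1.
Via Zolotarev, sign(π_{74}) = (74|85) = -1.

-1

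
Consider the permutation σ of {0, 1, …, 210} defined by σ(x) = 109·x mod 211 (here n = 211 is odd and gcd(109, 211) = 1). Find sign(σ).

Trace 5: π^k(5) = [5, 123, 114, 188, 25, 193, 148] for k=0..6.
π_109 has 7 disjoint cycles with lengths [35, 35, 35, 35, 35, 35, 1] on {0,…,210}.
211 − 7 = 204 transpositions; sign(π) = (−1)^204 = +1.

+1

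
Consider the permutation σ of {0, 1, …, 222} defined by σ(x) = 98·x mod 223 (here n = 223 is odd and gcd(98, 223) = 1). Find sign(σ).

+1

Orbit of 119 under x↦98x: [119, 66, 1, 98, 15, 132, 2]… (length divides ord_223(98)).
The orbit structure of x ↦ 98x mod 223: 7 orbits of sizes [37, 37, 37, 37, 37, 37, 1].
n − c = 223 − 7 = 216; sign = (−1)^216 = +1.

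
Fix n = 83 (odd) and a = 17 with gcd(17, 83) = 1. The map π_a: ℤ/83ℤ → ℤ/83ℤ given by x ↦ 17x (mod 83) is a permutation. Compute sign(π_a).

+1

Trace 41: π^k(41) = [41, 33, 63, 75, 30, 12, 38] for k=0..6.
Cycle lengths of π_17 on ℤ/83ℤ: [41, 41, 1]; 3 cycles in total.
83 − 3 = 80 transpositions; sign(π) = (−1)^80 = +1.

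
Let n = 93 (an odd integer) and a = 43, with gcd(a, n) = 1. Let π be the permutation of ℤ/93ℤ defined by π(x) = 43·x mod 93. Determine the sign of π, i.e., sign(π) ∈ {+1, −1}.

-1

Trace 34: π^k(34) = [34, 67, 91, 7, 22, 16, 37] for k=0..6.
Cycle lengths of π_43 on ℤ/93ℤ: [30, 30, 30, 1, 1, 1]; 6 cycles in total.
Σ(ℓ_i−1) = 93−6 = 87; sign = (−1)^87 = -1.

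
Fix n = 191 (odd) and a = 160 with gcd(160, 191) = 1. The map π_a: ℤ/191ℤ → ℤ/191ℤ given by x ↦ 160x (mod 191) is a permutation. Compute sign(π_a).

Start at x=1: 1 → 160 → 6 → 5 → 36 → 30 → 25 → … (one orbit).
Cycle lengths of π_160 on ℤ/191ℤ: [19, 19, 19, 19, 19, 19, 19, 19, 19, 19, 1]; 11 cycles in total.
11 cycles on 191: each ℓ→(−1)^(ℓ−1), product (−1)^180 = +1.
(160|191)_J = +1 (Zolotarev's lemma cross-check).

+1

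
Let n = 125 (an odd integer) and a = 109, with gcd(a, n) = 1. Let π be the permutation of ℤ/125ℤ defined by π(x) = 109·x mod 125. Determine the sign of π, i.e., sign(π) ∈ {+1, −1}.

+1

Start at x=81: 81 → 79 → 111 → 99 → 41 → 94 → 121 → … (one orbit).
The orbit structure of x ↦ 109x mod 125: 7 orbits of sizes [50, 50, 10, 10, 2, 2, 1].
With 7 cycles on 125 points, sign = (−1)^{125−7} = +1.
Via Zolotarev, sign(π_{109}) = (109|125) = +1.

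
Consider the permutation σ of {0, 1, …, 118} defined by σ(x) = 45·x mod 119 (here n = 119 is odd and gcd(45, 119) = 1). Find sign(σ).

+1

Trace 45: π^k(45) = [45, 2, 90, 4, 61, 8, 3] for k=0..6.
Cycle type of π: 48×2 + 16 + 6 + 1; total 5 cycles.
n − c = 119 − 5 = 114; sign = (−1)^114 = +1.
The Jacobi symbol (45|119) = +1 (Zolotarev) agrees.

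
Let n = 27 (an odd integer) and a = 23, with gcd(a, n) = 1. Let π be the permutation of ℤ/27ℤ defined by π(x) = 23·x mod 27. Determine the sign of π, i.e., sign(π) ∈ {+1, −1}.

-1

Trace 19: π^k(19) = [19, 5, 7, 26, 4, 11, 10] for k=0..6.
Decompose π into cycles: lengths [18, 6, 2, 1] (4 cycles, including the fixed point 0).
4 cycles on 27: each ℓ→(−1)^(ℓ−1), product (−1)^23 = -1.
Zolotarev: (23|27) = -1, matching the cycle-count sign.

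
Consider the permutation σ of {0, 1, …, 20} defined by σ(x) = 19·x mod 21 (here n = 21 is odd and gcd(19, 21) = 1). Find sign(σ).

Trace 19: π^k(19) = [19, 4, 13, 16, 10, 1] for k=0..5.
Cycle type of π: 6×3 + 1×3; total 6 cycles.
Σ(ℓ_i−1) = 21−6 = 15; sign = (−1)^15 = -1.

-1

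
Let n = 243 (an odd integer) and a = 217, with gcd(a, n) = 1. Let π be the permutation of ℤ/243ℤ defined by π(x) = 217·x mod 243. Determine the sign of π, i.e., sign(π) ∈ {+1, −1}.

Trace 28: π^k(28) = [28, 1, 217, 190, 163, 136, 109] for k=0..6.
The orbit structure of x ↦ 217x mod 243: 63 orbits of sizes [9, 9, 9, 9, 9, 9, 9, 9, 9, 9, 9, 9, 9, 9, 9, 9, 9, 9, 3, 3, 3, 3, 3, 3, 3, 3, 3, 3, 3, 3, 3, 3, 3, 3, 3, 3, 1, 1, 1, 1, 1, 1, 1, 1, 1, 1, 1, 1, 1, 1, 1, 1, 1, 1, 1, 1, 1, 1, 1, 1, 1, 1, 1].
With 63 cycles on 243 points, sign = (−1)^{243−63} = +1.
Zolotarev: (217|243) = +1, matching the cycle-count sign.

+1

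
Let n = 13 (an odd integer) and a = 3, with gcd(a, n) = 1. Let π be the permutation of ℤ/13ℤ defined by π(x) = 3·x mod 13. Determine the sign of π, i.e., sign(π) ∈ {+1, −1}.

Start at x=3: 3 → 9 → 1 → 3 (one orbit).
Cycle lengths of π_3 on ℤ/13ℤ: [3, 3, 3, 3, 1]; 5 cycles in total.
5 cycles on 13: each ℓ→(−1)^(ℓ−1), product (−1)^8 = +1.
The Jacobi symbol (3|13) = +1 (Zolotarev) agrees.

+1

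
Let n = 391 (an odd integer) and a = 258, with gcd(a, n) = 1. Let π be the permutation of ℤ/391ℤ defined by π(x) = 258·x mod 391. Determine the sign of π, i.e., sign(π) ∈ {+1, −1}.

+1

Trace 353: π^k(353) = [353, 362, 338, 11, 101, 252, 110] for k=0..6.
Cycle type of π: 176×2 + 22 + 16 + 1; total 5 cycles.
Σ(ℓ_i−1) = 391−5 = 386; sign = (−1)^386 = +1.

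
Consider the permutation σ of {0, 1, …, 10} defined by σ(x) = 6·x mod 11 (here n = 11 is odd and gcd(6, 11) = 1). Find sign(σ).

-1

Trace 10: π^k(10) = [10, 5, 8, 4, 2, 1, 6] for k=0..6.
π_6 has 2 disjoint cycles with lengths [10, 1] on {0,…,10}.
With 2 cycles on 11 points, sign = (−1)^{11−2} = -1.
Zolotarev: (6|11) = -1, matching the cycle-count sign.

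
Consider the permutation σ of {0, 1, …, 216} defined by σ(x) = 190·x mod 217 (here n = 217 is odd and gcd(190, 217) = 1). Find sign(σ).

+1

Trace 1: π^k(1) = [1, 190, 78, 64, 8] for k=0..4.
Decompose π into cycles: lengths [5, 5, 5, 5, 5, 5, 5, 5, 5, 5, 5, 5, 5, 5, 5, 5, 5, 5, 5, 5, 5, 5, 5, 5, 5, 5, 5, 5, 5, 5, 5, 5, 5, 5, 5, 5, 5, 5, 5, 5, 5, 5, 1, 1, 1, 1, 1, 1, 1] (49 cycles, including the fixed point 0).
n − c = 217 − 49 = 168; sign = (−1)^168 = +1.
Zolotarev: (190|217) = +1, matching the cycle-count sign.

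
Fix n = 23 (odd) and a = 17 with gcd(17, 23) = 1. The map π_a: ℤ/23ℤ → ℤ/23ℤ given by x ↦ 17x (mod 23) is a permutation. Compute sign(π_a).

-1

Orbit of 9 under x↦17x: [9, 15, 2, 11, 3, 5, 16]… (length divides ord_23(17)).
2 cycles of lengths [22, 1].
sign(π) = (−1)^{n − #cycles} = (−1)^{23−2} = (−1)^21 = -1.
The Jacobi symbol (17|23) = -1 (Zolotarev) agrees.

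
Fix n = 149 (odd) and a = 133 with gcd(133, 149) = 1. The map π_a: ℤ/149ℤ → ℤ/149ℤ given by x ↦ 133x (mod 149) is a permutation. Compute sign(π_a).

Trace 46: π^k(46) = [46, 9, 5, 69, 88, 82, 29] for k=0..6.
Decompose π into cycles: lengths [74, 74, 1] (3 cycles, including the fixed point 0).
n − c = 149 − 3 = 146; sign = (−1)^146 = +1.

+1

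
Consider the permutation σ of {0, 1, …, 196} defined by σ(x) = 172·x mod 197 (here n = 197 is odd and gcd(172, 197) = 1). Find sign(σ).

+1

Trace 172: π^k(172) = [172, 34, 135, 171, 59, 101, 36] for k=0..6.
5 cycles of lengths [49, 49, 49, 49, 1].
5 cycles on 197: each ℓ→(−1)^(ℓ−1), product (−1)^192 = +1.
Via Zolotarev, sign(π_{172}) = (172|197) = +1.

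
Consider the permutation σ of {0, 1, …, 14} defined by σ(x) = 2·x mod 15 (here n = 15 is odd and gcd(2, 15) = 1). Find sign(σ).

Orbit of 8 under x↦2x: [8, 1, 2, 4]… (length divides ord_15(2)).
Cycle type of π: 4×3 + 2 + 1; total 5 cycles.
With 5 cycles on 15 points, sign = (−1)^{15−5} = +1.
Zolotarev: (2|15) = +1, matching the cycle-count sign.

+1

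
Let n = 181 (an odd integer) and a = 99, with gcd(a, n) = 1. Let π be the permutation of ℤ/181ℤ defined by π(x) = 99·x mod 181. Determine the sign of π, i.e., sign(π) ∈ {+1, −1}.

+1

Start at x=82: 82 → 154 → 42 → 176 → 48 → 46 → 29 → … (one orbit).
7 cycles of lengths [30, 30, 30, 30, 30, 30, 1].
181 − 7 = 174 transpositions; sign(π) = (−1)^174 = +1.
Via Zolotarev, sign(π_{99}) = (99|181) = +1.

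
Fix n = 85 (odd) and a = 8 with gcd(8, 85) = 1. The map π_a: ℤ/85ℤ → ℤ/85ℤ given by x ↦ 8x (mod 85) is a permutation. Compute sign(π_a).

-1

Orbit of 1 under x↦8x: [1, 8, 64, 2, 16, 43, 4]… (length divides ord_85(8)).
The orbit structure of x ↦ 8x mod 85: 12 orbits of sizes [8, 8, 8, 8, 8, 8, 8, 8, 8, 8, 4, 1].
85 − 12 = 73 transpositions; sign(π) = (−1)^73 = -1.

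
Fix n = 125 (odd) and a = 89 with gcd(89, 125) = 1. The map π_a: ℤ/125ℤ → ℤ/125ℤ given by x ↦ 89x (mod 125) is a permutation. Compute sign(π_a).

+1

Trace 26: π^k(26) = [26, 64, 71, 69, 16, 49, 111] for k=0..6.
Decompose π into cycles: lengths [50, 50, 10, 10, 2, 2, 1] (7 cycles, including the fixed point 0).
sign(π) = (−1)^{n − #cycles} = (−1)^{125−7} = (−1)^118 = +1.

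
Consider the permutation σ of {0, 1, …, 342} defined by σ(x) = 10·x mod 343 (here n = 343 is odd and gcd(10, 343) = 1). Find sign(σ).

Orbit of 109 under x↦10x: [109, 61, 267, 269, 289, 146, 88]… (length divides ord_343(10)).
4 cycles of lengths [294, 42, 6, 1].
n − c = 343 − 4 = 339; sign = (−1)^339 = -1.

-1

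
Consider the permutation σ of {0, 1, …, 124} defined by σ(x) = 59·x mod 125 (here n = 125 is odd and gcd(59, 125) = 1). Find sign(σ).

Orbit of 54 under x↦59x: [54, 61, 99, 91, 119, 21, 114]… (length divides ord_125(59)).
Cycle lengths of π_59 on ℤ/125ℤ: [50, 50, 10, 10, 2, 2, 1]; 7 cycles in total.
With 7 cycles on 125 points, sign = (−1)^{125−7} = +1.

+1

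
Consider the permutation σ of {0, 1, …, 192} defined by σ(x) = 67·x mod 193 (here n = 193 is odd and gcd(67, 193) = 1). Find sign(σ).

Trace 184: π^k(184) = [184, 169, 129, 151, 81, 23, 190] for k=0..6.
Cycle lengths of π_67 on ℤ/193ℤ: [32, 32, 32, 32, 32, 32, 1]; 7 cycles in total.
193 − 7 = 186 transpositions; sign(π) = (−1)^186 = +1.
The Jacobi symbol (67|193) = +1 (Zolotarev) agrees.

+1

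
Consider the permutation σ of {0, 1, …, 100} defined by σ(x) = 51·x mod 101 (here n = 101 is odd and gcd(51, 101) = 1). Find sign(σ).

-1

Trace 63: π^k(63) = [63, 82, 41, 71, 86, 43, 72] for k=0..6.
Cycle type of π: 100 + 1; total 2 cycles.
Σ(ℓ_i−1) = 101−2 = 99; sign = (−1)^99 = -1.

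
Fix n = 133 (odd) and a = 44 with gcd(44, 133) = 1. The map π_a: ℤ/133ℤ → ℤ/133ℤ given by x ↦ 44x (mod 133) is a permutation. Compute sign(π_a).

Start at x=64: 64 → 23 → 81 → 106 → 9 → 130 → 1 → … (one orbit).
Cycle lengths of π_44 on ℤ/133ℤ: [9, 9, 9, 9, 9, 9, 9, 9, 9, 9, 9, 9, 9, 9, 3, 3, 1]; 17 cycles in total.
sign(π) = (−1)^{n − #cycles} = (−1)^{133−17} = (−1)^116 = +1.
Via Zolotarev, sign(π_{44}) = (44|133) = +1.

+1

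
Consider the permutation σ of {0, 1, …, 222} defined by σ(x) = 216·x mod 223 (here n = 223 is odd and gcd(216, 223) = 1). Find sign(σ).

-1

Start at x=32: 32 → 222 → 7 → 174 → 120 → 52 → 82 → … (one orbit).
π_216 has 4 disjoint cycles with lengths [74, 74, 74, 1] on {0,…,222}.
With 4 cycles on 223 points, sign = (−1)^{223−4} = -1.
Via Zolotarev, sign(π_{216}) = (216|223) = -1.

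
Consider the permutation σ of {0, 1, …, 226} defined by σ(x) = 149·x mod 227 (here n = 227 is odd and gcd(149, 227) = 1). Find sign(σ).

Trace 222: π^k(222) = [222, 163, 225, 156, 90, 17, 36] for k=0..6.
2 cycles of lengths [226, 1].
With 2 cycles on 227 points, sign = (−1)^{227−2} = -1.

-1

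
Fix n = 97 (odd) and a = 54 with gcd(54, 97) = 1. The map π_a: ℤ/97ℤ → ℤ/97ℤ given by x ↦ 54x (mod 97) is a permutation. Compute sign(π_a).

Start at x=43: 43 → 91 → 64 → 61 → 93 → 75 → 73 → … (one orbit).
5 cycles of lengths [24, 24, 24, 24, 1].
97 − 5 = 92 transpositions; sign(π) = (−1)^92 = +1.
The Jacobi symbol (54|97) = +1 (Zolotarev) agrees.

+1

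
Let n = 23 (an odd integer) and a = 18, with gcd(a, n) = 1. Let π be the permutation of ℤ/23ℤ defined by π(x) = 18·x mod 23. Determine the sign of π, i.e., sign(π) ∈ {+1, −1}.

Orbit of 4 under x↦18x: [4, 3, 8, 6, 16, 12, 9]… (length divides ord_23(18)).
3 cycles of lengths [11, 11, 1].
23 − 3 = 20 transpositions; sign(π) = (−1)^20 = +1.

+1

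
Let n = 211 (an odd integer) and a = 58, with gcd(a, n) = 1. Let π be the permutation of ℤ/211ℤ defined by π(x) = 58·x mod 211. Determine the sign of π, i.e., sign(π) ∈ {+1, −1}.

Start at x=58: 58 → 199 → 148 → 144 → 123 → 171 → 1 → 58 (one orbit).
The orbit structure of x ↦ 58x mod 211: 31 orbits of sizes [7, 7, 7, 7, 7, 7, 7, 7, 7, 7, 7, 7, 7, 7, 7, 7, 7, 7, 7, 7, 7, 7, 7, 7, 7, 7, 7, 7, 7, 7, 1].
211 − 31 = 180 transpositions; sign(π) = (−1)^180 = +1.

+1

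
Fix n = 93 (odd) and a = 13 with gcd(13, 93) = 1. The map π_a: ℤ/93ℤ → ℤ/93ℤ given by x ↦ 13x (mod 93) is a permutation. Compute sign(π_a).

-1

Orbit of 7 under x↦13x: [7, 91, 67, 34, 70, 73, 19]… (length divides ord_93(13)).
Cycle lengths of π_13 on ℤ/93ℤ: [30, 30, 30, 1, 1, 1]; 6 cycles in total.
6 cycles on 93: each ℓ→(−1)^(ℓ−1), product (−1)^87 = -1.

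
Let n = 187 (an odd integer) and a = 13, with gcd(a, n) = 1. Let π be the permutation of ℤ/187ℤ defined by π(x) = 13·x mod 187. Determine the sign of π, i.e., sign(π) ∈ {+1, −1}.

Trace 149: π^k(149) = [149, 67, 123, 103, 30, 16, 21] for k=0..6.
Decompose π into cycles: lengths [20, 20, 20, 20, 20, 20, 20, 20, 10, 4, 4, 4, 4, 1] (14 cycles, including the fixed point 0).
14 cycles on 187: each ℓ→(−1)^(ℓ−1), product (−1)^173 = -1.
Check: (13/187) = -1 by Zolotarev.

-1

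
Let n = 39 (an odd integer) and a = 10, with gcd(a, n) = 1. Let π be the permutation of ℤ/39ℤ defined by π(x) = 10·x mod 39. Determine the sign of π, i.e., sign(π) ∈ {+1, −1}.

+1

Start at x=10: 10 → 22 → 25 → 16 → 4 → 1 → 10 (one orbit).
Cycle type of π: 6×6 + 1×3; total 9 cycles.
n − c = 39 − 9 = 30; sign = (−1)^30 = +1.
The Jacobi symbol (10|39) = +1 (Zolotarev) agrees.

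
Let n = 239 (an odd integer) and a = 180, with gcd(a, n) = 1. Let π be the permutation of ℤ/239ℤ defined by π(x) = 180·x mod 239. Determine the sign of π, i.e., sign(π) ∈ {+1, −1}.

Trace 11: π^k(11) = [11, 68, 51, 98, 193, 85, 4] for k=0..6.
3 cycles of lengths [119, 119, 1].
sign(π) = (−1)^{n − #cycles} = (−1)^{239−3} = (−1)^236 = +1.
The Jacobi symbol (180|239) = +1 (Zolotarev) agrees.

+1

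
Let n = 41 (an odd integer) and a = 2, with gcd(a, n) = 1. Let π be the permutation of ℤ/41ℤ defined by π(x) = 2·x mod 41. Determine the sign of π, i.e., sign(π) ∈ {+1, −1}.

Trace 8: π^k(8) = [8, 16, 32, 23, 5, 10, 20] for k=0..6.
Decompose π into cycles: lengths [20, 20, 1] (3 cycles, including the fixed point 0).
sign(π) = (−1)^{n − #cycles} = (−1)^{41−3} = (−1)^38 = +1.
Check: (2/41) = +1 by Zolotarev.

+1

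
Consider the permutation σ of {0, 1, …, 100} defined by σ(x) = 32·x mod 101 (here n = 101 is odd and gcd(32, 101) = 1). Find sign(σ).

-1

Trace 95: π^k(95) = [95, 10, 17, 39, 36, 41, 100] for k=0..6.
Decompose π into cycles: lengths [20, 20, 20, 20, 20, 1] (6 cycles, including the fixed point 0).
101 − 6 = 95 transpositions; sign(π) = (−1)^95 = -1.
(32|101)_J = -1 (Zolotarev's lemma cross-check).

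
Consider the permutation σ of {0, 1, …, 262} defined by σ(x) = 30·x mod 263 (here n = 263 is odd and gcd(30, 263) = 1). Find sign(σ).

-1

Orbit of 181 under x↦30x: [181, 170, 103, 197, 124, 38, 88]… (length divides ord_263(30)).
Cycle type of π: 262 + 1; total 2 cycles.
263 − 2 = 261 transpositions; sign(π) = (−1)^261 = -1.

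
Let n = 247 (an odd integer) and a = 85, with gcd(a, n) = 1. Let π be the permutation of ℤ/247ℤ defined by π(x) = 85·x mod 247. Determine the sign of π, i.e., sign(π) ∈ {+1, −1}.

-1

Start at x=54: 54 → 144 → 137 → 36 → 96 → 9 → 24 → … (one orbit).
π_85 has 10 disjoint cycles with lengths [36, 36, 36, 36, 36, 36, 12, 9, 9, 1] on {0,…,246}.
10 cycles on 247: each ℓ→(−1)^(ℓ−1), product (−1)^237 = -1.
Zolotarev: (85|247) = -1, matching the cycle-count sign.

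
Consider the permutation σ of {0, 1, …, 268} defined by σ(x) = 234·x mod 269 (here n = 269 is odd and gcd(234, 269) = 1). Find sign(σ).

-1

Start at x=187: 187 → 180 → 156 → 189 → 110 → 185 → 250 → … (one orbit).
Decompose π into cycles: lengths [268, 1] (2 cycles, including the fixed point 0).
With 2 cycles on 269 points, sign = (−1)^{269−2} = -1.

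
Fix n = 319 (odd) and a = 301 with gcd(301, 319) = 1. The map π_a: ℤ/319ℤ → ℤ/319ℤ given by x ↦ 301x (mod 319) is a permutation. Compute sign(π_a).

-1

Orbit of 309 under x↦301x: [309, 180, 269, 262, 69, 34, 26]… (length divides ord_319(301)).
Cycle type of π: 140×2 + 28 + 5×2 + 1; total 6 cycles.
sign(π) = (−1)^{n − #cycles} = (−1)^{319−6} = (−1)^313 = -1.
The Jacobi symbol (301|319) = -1 (Zolotarev) agrees.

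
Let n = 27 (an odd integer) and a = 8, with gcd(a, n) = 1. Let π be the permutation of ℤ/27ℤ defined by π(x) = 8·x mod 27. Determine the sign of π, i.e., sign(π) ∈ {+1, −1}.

-1

Start at x=10: 10 → 26 → 19 → 17 → 1 → 8 → 10 (one orbit).
The orbit structure of x ↦ 8x mod 27: 8 orbits of sizes [6, 6, 6, 2, 2, 2, 2, 1].
sign(π) = (−1)^{n − #cycles} = (−1)^{27−8} = (−1)^19 = -1.
Zolotarev: (8|27) = -1, matching the cycle-count sign.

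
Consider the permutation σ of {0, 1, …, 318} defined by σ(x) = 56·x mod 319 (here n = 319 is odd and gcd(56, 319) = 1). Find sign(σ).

Trace 199: π^k(199) = [199, 298, 100, 177, 23, 12, 34] for k=0..6.
22 cycles of lengths [28, 28, 28, 28, 28, 28, 28, 28, 28, 28, 28, 1, 1, 1, 1, 1, 1, 1, 1, 1, 1, 1].
n − c = 319 − 22 = 297; sign = (−1)^297 = -1.
Check: (56/319) = -1 by Zolotarev.

-1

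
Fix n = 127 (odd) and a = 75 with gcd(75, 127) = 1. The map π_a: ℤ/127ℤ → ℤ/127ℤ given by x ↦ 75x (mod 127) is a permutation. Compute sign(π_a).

-1

Start at x=107: 107 → 24 → 22 → 126 → 52 → 90 → 19 → … (one orbit).
π_75 has 8 disjoint cycles with lengths [18, 18, 18, 18, 18, 18, 18, 1] on {0,…,126}.
Σ(ℓ_i−1) = 127−8 = 119; sign = (−1)^119 = -1.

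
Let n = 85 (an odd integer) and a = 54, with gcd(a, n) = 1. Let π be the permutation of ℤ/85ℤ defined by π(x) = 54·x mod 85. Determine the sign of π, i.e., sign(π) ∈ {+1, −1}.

Trace 44: π^k(44) = [44, 81, 39, 66, 79, 16, 14] for k=0..6.
Cycle lengths of π_54 on ℤ/85ℤ: [16, 16, 16, 16, 16, 2, 2, 1]; 8 cycles in total.
With 8 cycles on 85 points, sign = (−1)^{85−8} = -1.
Check: (54/85) = -1 by Zolotarev.

-1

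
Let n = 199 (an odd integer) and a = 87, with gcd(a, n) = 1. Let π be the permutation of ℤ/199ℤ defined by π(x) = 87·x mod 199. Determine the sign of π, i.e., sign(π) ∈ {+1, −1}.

Orbit of 131 under x↦87x: [131, 54, 121, 179, 51, 59, 158]… (length divides ord_199(87)).
The orbit structure of x ↦ 87x mod 199: 2 orbits of sizes [198, 1].
sign(π) = (−1)^{n − #cycles} = (−1)^{199−2} = (−1)^197 = -1.
Via Zolotarev, sign(π_{87}) = (87|199) = -1.

-1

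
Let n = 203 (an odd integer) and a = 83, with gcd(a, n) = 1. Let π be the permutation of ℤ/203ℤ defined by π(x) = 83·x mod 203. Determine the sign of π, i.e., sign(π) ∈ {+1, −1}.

-1

Start at x=83: 83 → 190 → 139 → 169 → 20 → 36 → 146 → … (one orbit).
The orbit structure of x ↦ 83x mod 203: 20 orbits of sizes [14, 14, 14, 14, 14, 14, 14, 14, 14, 14, 14, 14, 7, 7, 7, 7, 2, 2, 2, 1].
Σ(ℓ_i−1) = 203−20 = 183; sign = (−1)^183 = -1.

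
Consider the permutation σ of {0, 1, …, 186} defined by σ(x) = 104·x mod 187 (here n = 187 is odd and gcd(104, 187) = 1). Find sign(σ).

Trace 16: π^k(16) = [16, 168, 81, 9, 1, 104, 157] for k=0..6.
Decompose π into cycles: lengths [40, 40, 40, 40, 8, 8, 5, 5, 1] (9 cycles, including the fixed point 0).
187 − 9 = 178 transpositions; sign(π) = (−1)^178 = +1.
(104|187)_J = +1 (Zolotarev's lemma cross-check).

+1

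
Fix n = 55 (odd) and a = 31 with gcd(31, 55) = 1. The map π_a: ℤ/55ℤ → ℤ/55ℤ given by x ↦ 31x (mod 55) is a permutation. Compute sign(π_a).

Start at x=36: 36 → 16 → 1 → 31 → 26 → 36 (one orbit).
π_31 has 15 disjoint cycles with lengths [5, 5, 5, 5, 5, 5, 5, 5, 5, 5, 1, 1, 1, 1, 1] on {0,…,54}.
Σ(ℓ_i−1) = 55−15 = 40; sign = (−1)^40 = +1.
Zolotarev: (31|55) = +1, matching the cycle-count sign.

+1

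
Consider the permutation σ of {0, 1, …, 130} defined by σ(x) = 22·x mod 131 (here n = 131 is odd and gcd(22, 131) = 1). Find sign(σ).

Orbit of 40 under x↦22x: [40, 94, 103, 39, 72, 12, 2]… (length divides ord_131(22)).
π_22 has 2 disjoint cycles with lengths [130, 1] on {0,…,130}.
2 cycles on 131: each ℓ→(−1)^(ℓ−1), product (−1)^129 = -1.

-1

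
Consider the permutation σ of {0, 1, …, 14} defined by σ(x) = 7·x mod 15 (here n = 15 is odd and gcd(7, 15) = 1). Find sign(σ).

Trace 13: π^k(13) = [13, 1, 7, 4] for k=0..3.
The orbit structure of x ↦ 7x mod 15: 6 orbits of sizes [4, 4, 4, 1, 1, 1].
Σ(ℓ_i−1) = 15−6 = 9; sign = (−1)^9 = -1.
Via Zolotarev, sign(π_{7}) = (7|15) = -1.

-1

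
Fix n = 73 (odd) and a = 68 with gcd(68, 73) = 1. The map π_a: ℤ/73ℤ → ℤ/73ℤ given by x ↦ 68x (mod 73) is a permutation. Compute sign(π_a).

Orbit of 18 under x↦68x: [18, 56, 12, 13, 8, 33, 54]… (length divides ord_73(68)).
Decompose π into cycles: lengths [72, 1] (2 cycles, including the fixed point 0).
sign(π) = (−1)^{n − #cycles} = (−1)^{73−2} = (−1)^71 = -1.
Via Zolotarev, sign(π_{68}) = (68|73) = -1.

-1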